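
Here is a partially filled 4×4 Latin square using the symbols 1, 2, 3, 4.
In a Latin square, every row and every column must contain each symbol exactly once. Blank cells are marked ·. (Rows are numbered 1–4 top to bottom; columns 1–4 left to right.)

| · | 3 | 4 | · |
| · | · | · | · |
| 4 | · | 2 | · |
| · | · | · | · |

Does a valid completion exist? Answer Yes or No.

Yes

No row or column among the givens repeats a symbol, and propagating forced cells runs into no contradiction.
One valid completion exists (for instance, 2 3 4 1 / 3 2 1 4 / 4 1 2 3 / 1 4 3 2).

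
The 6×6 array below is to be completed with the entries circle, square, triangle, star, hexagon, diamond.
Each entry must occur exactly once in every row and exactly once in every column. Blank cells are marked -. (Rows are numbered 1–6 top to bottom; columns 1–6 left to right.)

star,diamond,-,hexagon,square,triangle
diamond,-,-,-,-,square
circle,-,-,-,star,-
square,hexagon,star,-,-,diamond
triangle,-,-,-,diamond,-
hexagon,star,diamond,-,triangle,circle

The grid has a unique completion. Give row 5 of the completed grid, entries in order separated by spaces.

triangle square hexagon circle diamond star

Row 1, column 3: row 1 has {square, triangle, star, hexagon, diamond} and column 3 has {star, diamond}, leaving only circle.
Row 3, column 6: row 3 has {circle, star} and column 6 has {circle, square, triangle, diamond}, leaving only hexagon.
Row 5, column 6: row 5 has {triangle, diamond} and column 6 has {circle, square, triangle, hexagon, diamond}, leaving only star.
Row 4, column 5: row 4 has {square, star, hexagon, diamond} and column 5 has {square, triangle, star, diamond}, leaving only circle.
Row 2, column 5: row 2 has {square, diamond} and column 5 has {circle, square, triangle, star, diamond}, leaving only hexagon.
Row 2, column 3: row 2 has {square, hexagon, diamond} and column 3 has {circle, star, diamond}, leaving only triangle.
Row 2, column 2: row 2 has {square, triangle, hexagon, diamond} and column 2 has {star, hexagon, diamond}, leaving only circle.
Row 5, column 2: row 5 has {triangle, star, diamond} and column 2 has {circle, star, hexagon, diamond}, leaving only square.
Row 5, column 3: row 5 has {square, triangle, star, diamond} and column 3 has {circle, triangle, star, diamond}, leaving only hexagon.
Row 5, column 4: row 5 has {square, triangle, star, hexagon, diamond} and column 4 has {hexagon}, leaving only circle.
So row 5 reads: triangle square hexagon circle diamond star.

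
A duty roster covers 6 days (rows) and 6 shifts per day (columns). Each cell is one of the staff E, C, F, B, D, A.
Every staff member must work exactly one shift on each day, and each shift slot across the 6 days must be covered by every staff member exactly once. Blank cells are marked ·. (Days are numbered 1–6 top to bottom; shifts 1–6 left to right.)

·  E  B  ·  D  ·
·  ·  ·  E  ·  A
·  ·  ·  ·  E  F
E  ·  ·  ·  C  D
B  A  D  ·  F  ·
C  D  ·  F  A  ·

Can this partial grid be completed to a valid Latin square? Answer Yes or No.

No day or shift among the givens repeats a symbol, and propagating forced cells runs into no contradiction.
One valid completion exists (for instance, F E B A D C / D C F E B A / A B C D E F / E F A B C D / B A D C F E / C D E F A B).

Yes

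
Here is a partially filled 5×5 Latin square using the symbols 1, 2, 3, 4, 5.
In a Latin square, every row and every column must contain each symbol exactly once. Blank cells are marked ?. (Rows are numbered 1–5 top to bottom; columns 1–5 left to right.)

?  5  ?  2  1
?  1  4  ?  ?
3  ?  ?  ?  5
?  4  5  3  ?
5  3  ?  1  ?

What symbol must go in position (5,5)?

4

Row 1, column 1: row 1 has {1, 2, 5} and column 1 has {3, 5}, leaving only 4.
Row 1, column 3: row 1 has {1, 2, 4, 5} and column 3 has {4, 5}, leaving only 3.
Row 2, column 1: row 2 has {1, 4} and column 1 has {3, 4, 5}, leaving only 2.
Row 2, column 4: row 2 has {1, 2, 4} and column 4 has {1, 2, 3}, leaving only 5.
Row 2, column 5: row 2 has {1, 2, 4, 5} and column 5 has {1, 5}, leaving only 3.
Row 3, column 2: row 3 has {3, 5} and column 2 has {1, 3, 4, 5}, leaving only 2.
Row 3, column 3: row 3 has {2, 3, 5} and column 3 has {3, 4, 5}, leaving only 1.
Row 3, column 4: row 3 has {1, 2, 3, 5} and column 4 has {1, 2, 3, 5}, leaving only 4.
Row 4, column 1: row 4 has {3, 4, 5} and column 1 has {2, 3, 4, 5}, leaving only 1.
Row 4, column 5: row 4 has {1, 3, 4, 5} and column 5 has {1, 3, 5}, leaving only 2.
Row 5 already has {1, 3, 5} and column 5 already has {1, 2, 3, 5}, so row 5, column 5 must be 4.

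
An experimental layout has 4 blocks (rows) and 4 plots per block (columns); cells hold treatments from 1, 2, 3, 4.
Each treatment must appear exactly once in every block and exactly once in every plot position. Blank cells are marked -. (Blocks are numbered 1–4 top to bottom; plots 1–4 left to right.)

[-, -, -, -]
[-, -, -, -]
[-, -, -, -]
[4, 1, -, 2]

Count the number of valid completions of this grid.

Block 1, plot 1: eliminating its block and plot leaves {1, 2, 3}.
Block 1, plot 2: eliminating its block and plot leaves {2, 3, 4}.
Block 1, plot 3: eliminating its block and plot leaves {1, 2, 3, 4}.
Block 1, plot 4: eliminating its block and plot leaves {1, 3, 4}.
Block 2, plot 1: eliminating its block and plot leaves {1, 2, 3}.
Block 2, plot 2: eliminating its block and plot leaves {2, 3, 4}.
Block 2, plot 3: eliminating its block and plot leaves {1, 2, 3, 4}.
Block 2, plot 4: eliminating its block and plot leaves {1, 3, 4}.
Block 3, plot 1: eliminating its block and plot leaves {1, 2, 3}.
Block 3, plot 2: eliminating its block and plot leaves {2, 3, 4}.
Block 3, plot 3: eliminating its block and plot leaves {1, 2, 3, 4}.
Block 3, plot 4: eliminating its block and plot leaves {1, 3, 4}.
Block 4, plot 3: eliminating its block and plot leaves {3}.
Enumerating the assignments across these blanks that avoid any block or plot repeat gives 24 completions.

24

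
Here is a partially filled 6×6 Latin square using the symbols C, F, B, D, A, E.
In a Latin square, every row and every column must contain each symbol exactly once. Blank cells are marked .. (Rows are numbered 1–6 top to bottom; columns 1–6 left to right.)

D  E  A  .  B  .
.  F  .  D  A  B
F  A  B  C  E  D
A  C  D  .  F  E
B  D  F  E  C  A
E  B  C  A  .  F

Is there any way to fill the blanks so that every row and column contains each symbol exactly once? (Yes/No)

Yes

No row or column among the givens repeats a symbol, and propagating forced cells runs into no contradiction.
One valid completion exists (for instance, D E A F B C / C F E D A B / F A B C E D / A C D B F E / B D F E C A / E B C A D F).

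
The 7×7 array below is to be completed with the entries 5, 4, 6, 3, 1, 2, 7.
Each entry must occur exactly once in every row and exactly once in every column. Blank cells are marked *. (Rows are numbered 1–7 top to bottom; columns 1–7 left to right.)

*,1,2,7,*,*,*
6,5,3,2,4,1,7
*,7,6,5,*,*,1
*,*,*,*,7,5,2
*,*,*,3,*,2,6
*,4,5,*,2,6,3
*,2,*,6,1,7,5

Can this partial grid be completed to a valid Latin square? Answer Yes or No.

Row 5, column 2: row 5 together with column 2 already contain {5, 4, 6, 3, 1, 2, 7} — every symbol — so nothing can go there. The grid has no valid completion.

No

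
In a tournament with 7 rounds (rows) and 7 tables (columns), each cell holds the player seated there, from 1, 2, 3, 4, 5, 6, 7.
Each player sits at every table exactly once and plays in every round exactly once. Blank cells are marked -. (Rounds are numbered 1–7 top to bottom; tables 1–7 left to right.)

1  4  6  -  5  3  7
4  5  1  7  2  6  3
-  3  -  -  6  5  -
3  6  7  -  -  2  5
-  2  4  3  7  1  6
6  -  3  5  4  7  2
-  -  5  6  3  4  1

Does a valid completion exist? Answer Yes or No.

Yes

No round or table among the givens repeats a symbol, and propagating forced cells runs into no contradiction.
One valid completion exists (for instance, 1 4 6 2 5 3 7 / 4 5 1 7 2 6 3 / 7 3 2 1 6 5 4 / 3 6 7 4 1 2 5 / 5 2 4 3 7 1 6 / 6 1 3 5 4 7 2 / 2 7 5 6 3 4 1).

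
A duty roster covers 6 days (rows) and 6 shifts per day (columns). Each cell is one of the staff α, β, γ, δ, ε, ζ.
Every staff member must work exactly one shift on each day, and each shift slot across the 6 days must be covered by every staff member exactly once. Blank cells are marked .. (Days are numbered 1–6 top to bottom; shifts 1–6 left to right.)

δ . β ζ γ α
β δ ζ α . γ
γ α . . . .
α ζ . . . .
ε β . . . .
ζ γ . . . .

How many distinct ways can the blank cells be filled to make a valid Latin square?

16

Day 1, shift 2: eliminating its day and shift leaves {ε}.
Day 2, shift 5: eliminating its day and shift leaves {ε}.
Day 3, shift 3: eliminating its day and shift leaves {δ, ε}.
Day 3, shift 4: eliminating its day and shift leaves {β, δ, ε}.
Day 3, shift 5: eliminating its day and shift leaves {β, δ, ε, ζ}.
Day 3, shift 6: eliminating its day and shift leaves {β, δ, ε, ζ}.
Day 4, shift 3: eliminating its day and shift leaves {γ, δ, ε}.
Day 4, shift 4: eliminating its day and shift leaves {β, γ, δ, ε}.
Day 4, shift 5: eliminating its day and shift leaves {β, δ, ε}.
Day 4, shift 6: eliminating its day and shift leaves {β, δ, ε}.
Day 5, shift 3: eliminating its day and shift leaves {α, γ, δ}.
Day 5, shift 4: eliminating its day and shift leaves {γ, δ}.
Day 5, shift 5: eliminating its day and shift leaves {α, δ, ζ}.
Day 5, shift 6: eliminating its day and shift leaves {δ, ζ}.
Day 6, shift 3: eliminating its day and shift leaves {α, δ, ε}.
Day 6, shift 4: eliminating its day and shift leaves {β, δ, ε}.
Day 6, shift 5: eliminating its day and shift leaves {α, β, δ, ε}.
Day 6, shift 6: eliminating its day and shift leaves {β, δ, ε}.
Enumerating the assignments across these blanks that avoid any day or shift repeat gives 16 completions.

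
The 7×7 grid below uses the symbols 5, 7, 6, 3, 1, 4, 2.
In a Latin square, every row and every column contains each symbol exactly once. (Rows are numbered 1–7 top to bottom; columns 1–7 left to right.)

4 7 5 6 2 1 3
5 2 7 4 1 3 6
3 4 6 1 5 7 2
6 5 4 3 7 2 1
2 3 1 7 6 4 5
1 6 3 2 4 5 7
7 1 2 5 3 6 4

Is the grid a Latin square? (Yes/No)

Each row is a permutation of the 7 symbols, and so is each column.

Yes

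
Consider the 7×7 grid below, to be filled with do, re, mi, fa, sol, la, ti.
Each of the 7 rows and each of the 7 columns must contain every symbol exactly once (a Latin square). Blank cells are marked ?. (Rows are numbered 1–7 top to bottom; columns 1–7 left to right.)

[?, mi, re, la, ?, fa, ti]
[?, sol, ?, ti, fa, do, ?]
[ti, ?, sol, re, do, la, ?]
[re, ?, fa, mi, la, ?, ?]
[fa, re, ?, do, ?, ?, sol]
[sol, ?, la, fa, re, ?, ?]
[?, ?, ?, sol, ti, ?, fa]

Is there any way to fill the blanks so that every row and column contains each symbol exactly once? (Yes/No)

No

Row 1, column 1: row 1 has {re, mi, fa, la, ti} and column 1 has {re, fa, sol, ti}, so it must be do.
Row 1, column 5: row 1 has {do, re, mi, fa, la, ti} and column 5 has {do, re, fa, la, ti}, so it must be sol.
Row 2, column 3: row 2 has {do, fa, sol, ti} and column 3 has {re, fa, sol, la}, so it must be mi.
Row 2, column 1: row 2 has {do, mi, fa, sol, ti} and column 1 has {do, re, fa, sol, ti}, so it must be la.
Row 2, column 7: row 2 has {do, mi, fa, sol, la, ti} and column 7 has {fa, sol, ti}, so it must be re.
Row 3, column 2: row 3 has {do, re, sol, la, ti} and column 2 has {re, mi, sol}, so it must be fa.
Row 3, column 7: row 3 has {do, re, fa, sol, la, ti} and column 7 has {re, fa, sol, ti}, so it must be mi.
Row 4, column 7: row 4 has {re, mi, fa, la} and column 7 has {re, mi, fa, sol, ti}, so it must be do.
Now row 6, column 7: row 6 together with column 7 already contain {do, re, mi, fa, sol, la, ti} — every symbol — so nothing can go there. The grid has no valid completion.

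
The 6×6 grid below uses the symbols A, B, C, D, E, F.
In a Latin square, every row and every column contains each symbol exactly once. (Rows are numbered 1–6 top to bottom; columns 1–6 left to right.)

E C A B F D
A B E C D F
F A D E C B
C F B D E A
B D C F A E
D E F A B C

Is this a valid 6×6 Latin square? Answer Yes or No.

Each row is a permutation of the 6 symbols, and so is each column.

Yes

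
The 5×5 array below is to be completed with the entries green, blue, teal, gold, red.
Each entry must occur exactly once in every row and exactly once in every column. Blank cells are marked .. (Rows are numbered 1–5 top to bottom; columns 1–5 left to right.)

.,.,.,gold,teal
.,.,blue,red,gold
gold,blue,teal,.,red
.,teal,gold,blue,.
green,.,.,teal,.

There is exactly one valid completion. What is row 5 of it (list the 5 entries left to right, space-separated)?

Row 5, column 3: row 5 has {green, teal} and column 3 has {blue, teal, gold}, leaving only red.
Row 5, column 2: row 5 has {green, teal, red} and column 2 has {blue, teal}, leaving only gold.
Row 5, column 5: row 5 has {green, teal, gold, red} and column 5 has {teal, gold, red}, leaving only blue.
So row 5 reads: green gold red teal blue.

green gold red teal blue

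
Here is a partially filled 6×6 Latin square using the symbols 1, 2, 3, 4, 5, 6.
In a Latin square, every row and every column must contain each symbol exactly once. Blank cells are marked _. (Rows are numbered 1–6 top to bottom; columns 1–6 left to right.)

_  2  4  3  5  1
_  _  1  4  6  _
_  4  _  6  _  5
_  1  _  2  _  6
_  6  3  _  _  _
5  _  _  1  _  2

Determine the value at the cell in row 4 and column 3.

Row 4 already has {1, 2, 6} and column 3 already has {1, 3, 4}, so row 4, column 3 must be 5.

5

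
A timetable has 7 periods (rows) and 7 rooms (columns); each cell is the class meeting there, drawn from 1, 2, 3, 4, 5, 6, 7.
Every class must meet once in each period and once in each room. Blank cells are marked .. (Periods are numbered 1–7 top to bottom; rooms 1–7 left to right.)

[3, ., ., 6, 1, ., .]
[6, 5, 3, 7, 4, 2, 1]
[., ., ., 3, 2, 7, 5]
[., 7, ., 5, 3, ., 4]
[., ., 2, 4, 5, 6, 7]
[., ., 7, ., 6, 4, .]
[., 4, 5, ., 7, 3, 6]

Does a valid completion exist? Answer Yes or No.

Period 1, room 2: period 1 has {1, 3, 6} and room 2 has {4, 5, 7}, so it must be 2.
Now period 1, room 7: period 1 together with room 7 already contain {1, 2, 3, 4, 5, 6, 7} — every symbol — so nothing can go there. The grid has no valid completion.

No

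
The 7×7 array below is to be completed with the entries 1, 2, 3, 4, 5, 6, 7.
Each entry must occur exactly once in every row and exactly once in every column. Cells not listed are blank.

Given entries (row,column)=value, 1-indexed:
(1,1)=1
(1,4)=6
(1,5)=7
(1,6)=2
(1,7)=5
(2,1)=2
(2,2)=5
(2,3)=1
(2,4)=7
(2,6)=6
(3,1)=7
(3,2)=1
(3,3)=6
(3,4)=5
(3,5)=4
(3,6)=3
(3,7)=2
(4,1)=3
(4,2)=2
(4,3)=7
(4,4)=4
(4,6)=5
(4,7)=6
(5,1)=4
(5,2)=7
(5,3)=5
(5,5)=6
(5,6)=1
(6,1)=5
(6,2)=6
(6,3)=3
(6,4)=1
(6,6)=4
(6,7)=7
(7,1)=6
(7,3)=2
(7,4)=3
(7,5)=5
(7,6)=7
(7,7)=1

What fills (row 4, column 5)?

1

Row 4 already has {2, 3, 4, 5, 6, 7} and column 5 already has {4, 5, 6, 7}, so row 4, column 5 must be 1.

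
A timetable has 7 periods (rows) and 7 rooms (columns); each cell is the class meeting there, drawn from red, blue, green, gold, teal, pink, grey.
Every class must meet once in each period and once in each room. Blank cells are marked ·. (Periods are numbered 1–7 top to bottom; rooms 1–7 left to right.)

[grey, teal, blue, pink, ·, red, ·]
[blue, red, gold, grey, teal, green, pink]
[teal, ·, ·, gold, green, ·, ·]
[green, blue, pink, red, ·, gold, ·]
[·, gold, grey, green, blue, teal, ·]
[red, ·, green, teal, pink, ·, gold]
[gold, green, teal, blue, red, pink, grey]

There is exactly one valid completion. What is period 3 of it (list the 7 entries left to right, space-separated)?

Period 3, room 3: period 3 has {green, gold, teal} and room 3 has {blue, green, gold, teal, pink, grey}, leaving only red.
Period 3, room 7: period 3 has {red, green, gold, teal} and room 7 has {gold, pink, grey}, leaving only blue.
Period 3, room 6: period 3 has {red, blue, green, gold, teal} and room 6 has {red, green, gold, teal, pink}, leaving only grey.
Period 3, room 2: period 3 has {red, blue, green, gold, teal, grey} and room 2 has {red, blue, green, gold, teal}, leaving only pink.
So period 3 reads: teal pink red gold green grey blue.

teal pink red gold green grey blue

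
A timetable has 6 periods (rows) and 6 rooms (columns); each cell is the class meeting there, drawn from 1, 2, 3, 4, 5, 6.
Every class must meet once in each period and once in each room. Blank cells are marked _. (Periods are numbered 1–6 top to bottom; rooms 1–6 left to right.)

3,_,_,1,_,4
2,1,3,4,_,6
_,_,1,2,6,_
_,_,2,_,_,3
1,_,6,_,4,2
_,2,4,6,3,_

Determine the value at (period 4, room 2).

Period 1, room 3: period 1 has {1, 3, 4} and room 3 has {1, 2, 3, 4, 6}, leaving only 5.
Period 1, room 2: period 1 has {1, 3, 4, 5} and room 2 has {1, 2}, leaving only 6.
Period 1, room 5: period 1 has {1, 3, 4, 5, 6} and room 5 has {3, 4, 6}, leaving only 2.
Period 2, room 5: period 2 has {1, 2, 3, 4, 6} and room 5 has {2, 3, 4, 6}, leaving only 5.
Period 3, room 6: period 3 has {1, 2, 6} and room 6 has {2, 3, 4, 6}, leaving only 5.
Period 3, room 1: period 3 has {1, 2, 5, 6} and room 1 has {1, 2, 3}, leaving only 4.
Period 3, room 2: period 3 has {1, 2, 4, 5, 6} and room 2 has {1, 2, 6}, leaving only 3.
Period 4, room 4: period 4 has {2, 3} and room 4 has {1, 2, 4, 6}, leaving only 5.
Period 4 already has {2, 3, 5} and room 2 already has {1, 2, 3, 6}, so period 4, room 2 must be 4.

4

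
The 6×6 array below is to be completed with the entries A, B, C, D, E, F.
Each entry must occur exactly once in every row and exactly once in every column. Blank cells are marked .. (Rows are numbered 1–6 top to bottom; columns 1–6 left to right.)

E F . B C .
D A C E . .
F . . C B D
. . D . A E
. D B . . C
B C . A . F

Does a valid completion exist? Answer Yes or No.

No

Row 1, column 3: row 1 has {B, C, E, F} and column 3 has {B, C, D}, so it must be A.
Now row 1, column 6: row 1 together with column 6 already contain {A, B, C, D, E, F} — every symbol — so nothing can go there. The grid has no valid completion.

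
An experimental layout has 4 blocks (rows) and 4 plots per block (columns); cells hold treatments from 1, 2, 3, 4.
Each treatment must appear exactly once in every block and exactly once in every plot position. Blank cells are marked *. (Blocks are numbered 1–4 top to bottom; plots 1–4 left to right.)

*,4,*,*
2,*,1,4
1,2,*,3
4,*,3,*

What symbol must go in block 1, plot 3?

Block 1 already has {4} and plot 3 already has {1, 3}, so block 1, plot 3 must be 2.

2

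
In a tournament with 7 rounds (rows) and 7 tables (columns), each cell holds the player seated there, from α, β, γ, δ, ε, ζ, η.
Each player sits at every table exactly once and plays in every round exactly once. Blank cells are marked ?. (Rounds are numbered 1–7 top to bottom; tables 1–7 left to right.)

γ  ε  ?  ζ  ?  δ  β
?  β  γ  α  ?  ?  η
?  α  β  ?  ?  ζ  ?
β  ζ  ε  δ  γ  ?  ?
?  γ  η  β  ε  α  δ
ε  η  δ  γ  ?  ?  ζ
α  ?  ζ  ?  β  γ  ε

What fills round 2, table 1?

δ

Round 1, table 3: round 1 has {β, γ, δ, ε, ζ} and table 3 has {β, γ, δ, ε, ζ, η}, leaving only α.
Round 1, table 5: round 1 has {α, β, γ, δ, ε, ζ} and table 5 has {β, γ, ε}, leaving only η.
Round 2, table 6: round 2 has {α, β, γ, η} and table 6 has {α, γ, δ, ζ}, leaving only ε.
Round 3, table 5: round 3 has {α, β, ζ} and table 5 has {β, γ, ε, η}, leaving only δ.
Round 2, table 5: round 2 has {α, β, γ, ε, η} and table 5 has {β, γ, δ, ε, η}, leaving only ζ.
Round 2 already has {α, β, γ, ε, ζ, η} and table 1 already has {α, β, γ, ε}, so round 2, table 1 must be δ.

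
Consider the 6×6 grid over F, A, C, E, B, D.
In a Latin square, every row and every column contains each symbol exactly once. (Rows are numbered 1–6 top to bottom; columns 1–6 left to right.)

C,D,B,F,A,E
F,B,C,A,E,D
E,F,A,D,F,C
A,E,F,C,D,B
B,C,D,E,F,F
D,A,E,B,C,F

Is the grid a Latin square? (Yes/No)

Row 5 contains F twice (at columns 5 and 6); row 3 is also not a permutation.

No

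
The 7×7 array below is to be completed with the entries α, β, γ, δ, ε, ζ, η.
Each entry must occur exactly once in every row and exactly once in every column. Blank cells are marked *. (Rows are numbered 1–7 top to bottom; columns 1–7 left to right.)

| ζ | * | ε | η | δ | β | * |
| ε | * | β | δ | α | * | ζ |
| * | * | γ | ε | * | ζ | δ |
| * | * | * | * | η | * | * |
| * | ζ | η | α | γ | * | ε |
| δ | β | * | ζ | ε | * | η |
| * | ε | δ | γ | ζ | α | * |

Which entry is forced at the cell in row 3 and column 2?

η

Row 3, column 5: row 3 has {γ, δ, ε, ζ} and column 5 has {α, γ, δ, ε, ζ, η}, leaving only β.
Row 4, column 4: row 4 has {η} and column 4 has {α, γ, δ, ε, ζ, η}, leaving only β.
Row 5, column 1: row 5 has {α, γ, ε, ζ, η} and column 1 has {δ, ε, ζ}, leaving only β.
Row 5, column 6: row 5 has {α, β, γ, ε, ζ, η} and column 6 has {α, β, ζ}, leaving only δ.
Row 6, column 3: row 6 has {β, δ, ε, ζ, η} and column 3 has {β, γ, δ, ε, η}, leaving only α.
Row 4, column 3: row 4 has {β, η} and column 3 has {α, β, γ, δ, ε, η}, leaving only ζ.
Row 6, column 6: row 6 has {α, β, δ, ε, ζ, η} and column 6 has {α, β, δ, ζ}, leaving only γ.
Row 2, column 6: row 2 has {α, β, δ, ε, ζ} and column 6 has {α, β, γ, δ, ζ}, leaving only η.
Row 2, column 2: row 2 has {α, β, δ, ε, ζ, η} and column 2 has {β, ε, ζ}, leaving only γ.
Row 1, column 2: row 1 has {β, δ, ε, ζ, η} and column 2 has {β, γ, ε, ζ}, leaving only α.
Row 3 already has {β, γ, δ, ε, ζ} and column 2 already has {α, β, γ, ε, ζ}, so row 3, column 2 must be η.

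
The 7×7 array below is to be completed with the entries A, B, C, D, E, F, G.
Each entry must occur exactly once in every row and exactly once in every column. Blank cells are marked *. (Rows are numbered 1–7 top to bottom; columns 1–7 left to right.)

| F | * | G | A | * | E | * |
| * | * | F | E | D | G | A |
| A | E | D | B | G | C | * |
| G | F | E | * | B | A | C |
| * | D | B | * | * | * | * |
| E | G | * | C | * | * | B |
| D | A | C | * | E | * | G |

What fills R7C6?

Row 1, column 5: row 1 has {A, E, F, G} and column 5 has {B, D, E, G}, leaving only C.
Row 1, column 2: row 1 has {A, C, E, F, G} and column 2 has {A, D, E, F, G}, leaving only B.
Row 1, column 7: row 1 has {A, B, C, E, F, G} and column 7 has {A, B, C, G}, leaving only D.
Row 2, column 2: row 2 has {A, D, E, F, G} and column 2 has {A, B, D, E, F, G}, leaving only C.
Row 2, column 1: row 2 has {A, C, D, E, F, G} and column 1 has {A, D, E, F, G}, leaving only B.
Row 3, column 7: row 3 has {A, B, C, D, E, G} and column 7 has {A, B, C, D, G}, leaving only F.
Row 4, column 4: row 4 has {A, B, C, E, F, G} and column 4 has {A, B, C, E}, leaving only D.
Row 5, column 1: row 5 has {B, D} and column 1 has {A, B, D, E, F, G}, leaving only C.
Row 5, column 6: row 5 has {B, C, D} and column 6 has {A, C, E, G}, leaving only F.
Row 7 already has {A, C, D, E, G} and column 6 already has {A, C, E, F, G}, so row 7, column 6 must be B.

B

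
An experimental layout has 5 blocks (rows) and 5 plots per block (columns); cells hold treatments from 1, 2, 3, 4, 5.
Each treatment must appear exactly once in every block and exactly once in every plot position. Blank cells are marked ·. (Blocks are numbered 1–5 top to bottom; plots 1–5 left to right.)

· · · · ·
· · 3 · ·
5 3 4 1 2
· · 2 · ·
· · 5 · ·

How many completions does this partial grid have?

56

Block 1, plot 1: eliminating its block and plot leaves {1, 2, 3, 4}.
Block 1, plot 2: eliminating its block and plot leaves {1, 2, 4, 5}.
Block 1, plot 3: eliminating its block and plot leaves {1}.
Block 1, plot 4: eliminating its block and plot leaves {2, 3, 4, 5}.
Block 1, plot 5: eliminating its block and plot leaves {1, 3, 4, 5}.
Block 2, plot 1: eliminating its block and plot leaves {1, 2, 4}.
Block 2, plot 2: eliminating its block and plot leaves {1, 2, 4, 5}.
Block 2, plot 4: eliminating its block and plot leaves {2, 4, 5}.
Block 2, plot 5: eliminating its block and plot leaves {1, 4, 5}.
Block 4, plot 1: eliminating its block and plot leaves {1, 3, 4}.
Block 4, plot 2: eliminating its block and plot leaves {1, 4, 5}.
Block 4, plot 4: eliminating its block and plot leaves {3, 4, 5}.
Block 4, plot 5: eliminating its block and plot leaves {1, 3, 4, 5}.
Block 5, plot 1: eliminating its block and plot leaves {1, 2, 3, 4}.
Block 5, plot 2: eliminating its block and plot leaves {1, 2, 4}.
Block 5, plot 4: eliminating its block and plot leaves {2, 3, 4}.
Block 5, plot 5: eliminating its block and plot leaves {1, 3, 4}.
Enumerating the assignments across these blanks that avoid any block or plot repeat gives 56 completions.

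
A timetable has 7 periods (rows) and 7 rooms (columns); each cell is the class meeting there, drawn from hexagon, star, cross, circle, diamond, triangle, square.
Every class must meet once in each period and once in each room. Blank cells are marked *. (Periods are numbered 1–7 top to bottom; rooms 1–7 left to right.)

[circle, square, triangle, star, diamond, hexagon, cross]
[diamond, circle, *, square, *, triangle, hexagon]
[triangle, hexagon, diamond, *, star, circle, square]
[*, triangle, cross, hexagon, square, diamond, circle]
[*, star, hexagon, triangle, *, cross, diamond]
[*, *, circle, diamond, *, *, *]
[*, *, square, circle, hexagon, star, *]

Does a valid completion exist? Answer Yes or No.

Yes

No period or room among the givens repeats a symbol, and propagating forced cells runs into no contradiction.
One valid completion exists (for instance, circle square triangle star diamond hexagon cross / diamond circle star square cross triangle hexagon / triangle hexagon diamond cross star circle square / star triangle cross hexagon square diamond circle / square star hexagon triangle circle cross diamond / hexagon cross circle diamond triangle square star / cross diamond square circle hexagon star triangle).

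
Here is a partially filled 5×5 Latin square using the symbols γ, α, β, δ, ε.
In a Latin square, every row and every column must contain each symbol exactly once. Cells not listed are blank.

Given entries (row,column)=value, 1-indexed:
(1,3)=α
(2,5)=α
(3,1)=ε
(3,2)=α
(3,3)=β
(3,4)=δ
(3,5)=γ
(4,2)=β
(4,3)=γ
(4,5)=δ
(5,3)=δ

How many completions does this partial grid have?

Row 1, column 1: eliminating its row and column leaves {γ, β, δ}.
Row 1, column 2: eliminating its row and column leaves {γ, δ, ε}.
Row 1, column 4: eliminating its row and column leaves {γ, β, ε}.
Row 1, column 5: eliminating its row and column leaves {β, ε}.
Row 2, column 1: eliminating its row and column leaves {γ, β, δ}.
Row 2, column 2: eliminating its row and column leaves {γ, δ, ε}.
Row 2, column 3: eliminating its row and column leaves {ε}.
Row 2, column 4: eliminating its row and column leaves {γ, β, ε}.
Row 4, column 1: eliminating its row and column leaves {α}.
Row 4, column 4: eliminating its row and column leaves {α, ε}.
Row 5, column 1: eliminating its row and column leaves {γ, α, β}.
Row 5, column 2: eliminating its row and column leaves {γ, ε}.
Row 5, column 4: eliminating its row and column leaves {γ, α, β, ε}.
Row 5, column 5: eliminating its row and column leaves {β, ε}.
Enumerating the assignments across these blanks that avoid any row or column repeat gives 3 completions.

3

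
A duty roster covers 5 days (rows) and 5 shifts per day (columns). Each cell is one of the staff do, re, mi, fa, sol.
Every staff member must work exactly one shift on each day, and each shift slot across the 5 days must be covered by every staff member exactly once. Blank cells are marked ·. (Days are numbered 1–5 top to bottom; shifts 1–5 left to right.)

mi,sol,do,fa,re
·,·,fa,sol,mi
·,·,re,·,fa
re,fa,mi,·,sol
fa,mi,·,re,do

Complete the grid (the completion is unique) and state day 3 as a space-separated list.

Day 3, shift 2: day 3 has {re, fa} and shift 2 has {mi, fa, sol}, leaving only do.
Day 3, shift 1: day 3 has {do, re, fa} and shift 1 has {re, mi, fa}, leaving only sol.
Day 3, shift 4: day 3 has {do, re, fa, sol} and shift 4 has {re, fa, sol}, leaving only mi.
So day 3 reads: sol do re mi fa.

sol do re mi fa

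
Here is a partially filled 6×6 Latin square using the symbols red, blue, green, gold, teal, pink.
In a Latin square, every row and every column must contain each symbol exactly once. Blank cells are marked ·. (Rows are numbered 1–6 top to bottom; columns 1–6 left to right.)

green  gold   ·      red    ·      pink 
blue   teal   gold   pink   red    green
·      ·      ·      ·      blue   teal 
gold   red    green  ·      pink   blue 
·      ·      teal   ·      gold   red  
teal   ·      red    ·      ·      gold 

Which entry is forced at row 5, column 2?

Row 1, column 3: row 1 has {red, green, gold, pink} and column 3 has {red, green, gold, teal}, leaving only blue.
Row 1, column 5: row 1 has {red, blue, green, gold, pink} and column 5 has {red, blue, gold, pink}, leaving only teal.
Row 3, column 3: row 3 has {blue, teal} and column 3 has {red, blue, green, gold, teal}, leaving only pink.
Row 3, column 1: row 3 has {blue, teal, pink} and column 1 has {blue, green, gold, teal}, leaving only red.
Row 3, column 2: row 3 has {red, blue, teal, pink} and column 2 has {red, gold, teal}, leaving only green.
Row 3, column 4: row 3 has {red, blue, green, teal, pink} and column 4 has {red, pink}, leaving only gold.
Row 4, column 4: row 4 has {red, blue, green, gold, pink} and column 4 has {red, gold, pink}, leaving only teal.
Row 5, column 1: row 5 has {red, gold, teal} and column 1 has {red, blue, green, gold, teal}, leaving only pink.
Row 5 already has {red, gold, teal, pink} and column 2 already has {red, green, gold, teal}, so row 5, column 2 must be blue.

blue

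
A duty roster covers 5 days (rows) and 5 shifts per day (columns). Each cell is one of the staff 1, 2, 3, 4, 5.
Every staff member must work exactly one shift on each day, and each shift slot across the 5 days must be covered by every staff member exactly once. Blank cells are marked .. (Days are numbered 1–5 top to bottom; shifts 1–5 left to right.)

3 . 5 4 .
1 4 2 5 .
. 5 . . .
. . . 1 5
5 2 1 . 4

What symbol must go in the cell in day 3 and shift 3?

3

Day 1, shift 2: day 1 has {3, 4, 5} and shift 2 has {2, 4, 5}, leaving only 1.
Day 1, shift 5: day 1 has {1, 3, 4, 5} and shift 5 has {4, 5}, leaving only 2.
Day 2, shift 5: day 2 has {1, 2, 4, 5} and shift 5 has {2, 4, 5}, leaving only 3.
Day 3, shift 5: day 3 has {5} and shift 5 has {2, 3, 4, 5}, leaving only 1.
Day 4, shift 2: day 4 has {1, 5} and shift 2 has {1, 2, 4, 5}, leaving only 3.
Day 4, shift 3: day 4 has {1, 3, 5} and shift 3 has {1, 2, 5}, leaving only 4.
Day 3 already has {1, 5} and shift 3 already has {1, 2, 4, 5}, so day 3, shift 3 must be 3.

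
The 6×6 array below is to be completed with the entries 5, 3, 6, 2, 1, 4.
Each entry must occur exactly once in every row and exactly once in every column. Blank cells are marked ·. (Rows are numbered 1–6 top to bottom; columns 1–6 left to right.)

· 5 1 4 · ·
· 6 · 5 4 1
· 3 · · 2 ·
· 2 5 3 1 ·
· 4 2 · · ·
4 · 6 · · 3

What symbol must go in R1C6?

2

Row 2, column 3: row 2 has {5, 6, 1, 4} and column 3 has {5, 6, 2, 1}, leaving only 3.
Row 2, column 1: row 2 has {5, 3, 6, 1, 4} and column 1 has {4}, leaving only 2.
Row 3, column 3: row 3 has {3, 2} and column 3 has {5, 3, 6, 2, 1}, leaving only 4.
Row 4, column 1: row 4 has {5, 3, 2, 1} and column 1 has {2, 4}, leaving only 6.
Row 1, column 1: row 1 has {5, 1, 4} and column 1 has {6, 2, 4}, leaving only 3.
Row 1, column 5: row 1 has {5, 3, 1, 4} and column 5 has {2, 1, 4}, leaving only 6.
Row 1 already has {5, 3, 6, 1, 4} and column 6 already has {3, 1}, so row 1, column 6 must be 2.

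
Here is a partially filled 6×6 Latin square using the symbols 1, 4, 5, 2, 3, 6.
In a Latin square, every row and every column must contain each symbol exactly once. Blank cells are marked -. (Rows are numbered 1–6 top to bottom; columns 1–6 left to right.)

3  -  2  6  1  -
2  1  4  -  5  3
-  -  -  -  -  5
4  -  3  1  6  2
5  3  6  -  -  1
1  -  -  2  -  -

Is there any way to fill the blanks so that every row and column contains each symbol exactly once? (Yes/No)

Row 2, column 4: row 2 together with column 4 already contain {1, 4, 5, 2, 3, 6} — every symbol — so nothing can go there. The grid has no valid completion.

No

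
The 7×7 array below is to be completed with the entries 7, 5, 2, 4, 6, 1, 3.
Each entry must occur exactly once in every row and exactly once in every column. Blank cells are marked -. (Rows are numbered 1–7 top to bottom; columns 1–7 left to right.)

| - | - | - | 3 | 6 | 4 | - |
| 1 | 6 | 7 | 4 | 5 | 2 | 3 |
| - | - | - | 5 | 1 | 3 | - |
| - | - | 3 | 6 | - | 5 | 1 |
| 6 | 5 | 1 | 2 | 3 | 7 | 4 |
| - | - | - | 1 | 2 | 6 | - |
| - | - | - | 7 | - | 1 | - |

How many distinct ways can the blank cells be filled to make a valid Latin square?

Row 1, column 1: eliminating its row and column leaves {7, 5, 2}.
Row 1, column 2: eliminating its row and column leaves {7, 2, 1}.
Row 1, column 3: eliminating its row and column leaves {5, 2}.
Row 1, column 7: eliminating its row and column leaves {7, 5, 2}.
Row 3, column 1: eliminating its row and column leaves {7, 2, 4}.
Row 3, column 2: eliminating its row and column leaves {7, 2, 4}.
Row 3, column 3: eliminating its row and column leaves {2, 4, 6}.
Row 3, column 7: eliminating its row and column leaves {7, 2, 6}.
Row 4, column 1: eliminating its row and column leaves {7, 2, 4}.
Row 4, column 2: eliminating its row and column leaves {7, 2, 4}.
Row 4, column 5: eliminating its row and column leaves {7, 4}.
Row 6, column 1: eliminating its row and column leaves {7, 5, 4, 3}.
Row 6, column 2: eliminating its row and column leaves {7, 4, 3}.
Row 6, column 3: eliminating its row and column leaves {5, 4}.
Row 6, column 7: eliminating its row and column leaves {7, 5}.
Row 7, column 1: eliminating its row and column leaves {5, 2, 4, 3}.
Row 7, column 2: eliminating its row and column leaves {2, 4, 3}.
Row 7, column 3: eliminating its row and column leaves {5, 2, 4, 6}.
Row 7, column 5: eliminating its row and column leaves {4}.
Row 7, column 7: eliminating its row and column leaves {5, 2, 6}.
Enumerating the assignments across these blanks that avoid any row or column repeat gives 9 completions.

9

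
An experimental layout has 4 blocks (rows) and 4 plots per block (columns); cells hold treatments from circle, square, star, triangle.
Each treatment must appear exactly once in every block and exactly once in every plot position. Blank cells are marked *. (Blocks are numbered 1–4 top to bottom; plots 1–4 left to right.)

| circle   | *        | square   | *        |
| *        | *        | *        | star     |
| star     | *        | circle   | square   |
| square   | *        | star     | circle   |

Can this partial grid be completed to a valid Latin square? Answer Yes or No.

No

Block 1, plot 4: block 1 has {circle, square} and plot 4 has {circle, square, star}, so it must be triangle.
Block 1, plot 2: block 1 has {circle, square, triangle} and plot 2 has {}, so it must be star.
Block 2, plot 1: block 2 has {star} and plot 1 has {circle, square, star}, so it must be triangle.
Now block 2, plot 3: block 2 together with plot 3 already contain {circle, square, star, triangle} — every symbol — so nothing can go there. The grid has no valid completion.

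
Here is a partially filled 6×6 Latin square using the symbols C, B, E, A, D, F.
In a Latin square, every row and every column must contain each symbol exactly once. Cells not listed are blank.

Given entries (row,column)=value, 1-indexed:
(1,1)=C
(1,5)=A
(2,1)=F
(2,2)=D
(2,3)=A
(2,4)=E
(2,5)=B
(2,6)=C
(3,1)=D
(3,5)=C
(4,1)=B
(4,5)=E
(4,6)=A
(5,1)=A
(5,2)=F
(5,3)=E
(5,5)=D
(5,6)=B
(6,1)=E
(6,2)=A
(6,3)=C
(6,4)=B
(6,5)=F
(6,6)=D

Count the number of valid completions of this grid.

Row 1, column 2: eliminating its row and column leaves {B, E}.
Row 1, column 3: eliminating its row and column leaves {B, D, F}.
Row 1, column 4: eliminating its row and column leaves {D, F}.
Row 1, column 6: eliminating its row and column leaves {E, F}.
Row 3, column 2: eliminating its row and column leaves {B, E}.
Row 3, column 3: eliminating its row and column leaves {B, F}.
Row 3, column 4: eliminating its row and column leaves {A, F}.
Row 3, column 6: eliminating its row and column leaves {E, F}.
Row 4, column 2: eliminating its row and column leaves {C}.
Row 4, column 3: eliminating its row and column leaves {D, F}.
Row 4, column 4: eliminating its row and column leaves {C, D, F}.
Row 5, column 4: eliminating its row and column leaves {C}.
Enumerating the assignments across these blanks that avoid any row or column repeat gives 3 completions.

3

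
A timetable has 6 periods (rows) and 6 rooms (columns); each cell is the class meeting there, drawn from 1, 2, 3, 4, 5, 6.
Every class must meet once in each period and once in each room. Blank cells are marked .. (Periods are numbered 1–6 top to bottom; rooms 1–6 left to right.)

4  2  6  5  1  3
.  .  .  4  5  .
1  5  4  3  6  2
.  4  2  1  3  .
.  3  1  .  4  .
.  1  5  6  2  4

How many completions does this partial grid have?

Period 2, room 1: eliminating its period and room leaves {2, 3, 6}.
Period 2, room 2: eliminating its period and room leaves {6}.
Period 2, room 3: eliminating its period and room leaves {3}.
Period 2, room 6: eliminating its period and room leaves {1, 6}.
Period 4, room 1: eliminating its period and room leaves {5, 6}.
Period 4, room 6: eliminating its period and room leaves {5, 6}.
Period 5, room 1: eliminating its period and room leaves {2, 5, 6}.
Period 5, room 4: eliminating its period and room leaves {2}.
Period 5, room 6: eliminating its period and room leaves {5, 6}.
Period 6, room 1: eliminating its period and room leaves {3}.
Enumerating the assignments across these blanks that avoid any period or room repeat gives 2 completions.

2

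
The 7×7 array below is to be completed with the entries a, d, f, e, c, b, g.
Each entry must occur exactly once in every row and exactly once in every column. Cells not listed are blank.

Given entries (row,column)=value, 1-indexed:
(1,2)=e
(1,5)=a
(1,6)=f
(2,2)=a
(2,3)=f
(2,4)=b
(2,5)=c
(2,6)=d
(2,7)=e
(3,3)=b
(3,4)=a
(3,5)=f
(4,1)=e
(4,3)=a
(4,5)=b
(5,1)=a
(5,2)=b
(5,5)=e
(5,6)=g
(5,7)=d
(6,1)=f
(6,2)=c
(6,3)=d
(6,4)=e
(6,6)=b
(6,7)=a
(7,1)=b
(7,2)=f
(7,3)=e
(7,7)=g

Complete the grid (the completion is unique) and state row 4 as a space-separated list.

Row 4, column 6: row 4 has {a, e, b} and column 6 has {d, f, b, g}, leaving only c.
Row 4, column 7: row 4 has {a, e, c, b} and column 7 has {a, d, e, g}, leaving only f.
Row 2, column 1: row 2 has {a, d, f, e, c, b} and column 1 has {a, f, e, b}, leaving only g.
Row 3, column 6: row 3 has {a, f, b} and column 6 has {d, f, c, b, g}, leaving only e.
Row 3, column 7: row 3 has {a, f, e, b} and column 7 has {a, d, f, e, g}, leaving only c.
Row 1, column 7: row 1 has {a, f, e} and column 7 has {a, d, f, e, c, g}, leaving only b.
Row 3, column 1: row 3 has {a, f, e, c, b} and column 1 has {a, f, e, b, g}, leaving only d.
Row 1, column 1: row 1 has {a, f, e, b} and column 1 has {a, d, f, e, b, g}, leaving only c.
Row 1, column 3: row 1 has {a, f, e, c, b} and column 3 has {a, d, f, e, b}, leaving only g.
Row 1, column 4: row 1 has {a, f, e, c, b, g} and column 4 has {a, e, b}, leaving only d.
Row 4, column 4: row 4 has {a, f, e, c, b} and column 4 has {a, d, e, b}, leaving only g.
Row 4, column 2: row 4 has {a, f, e, c, b, g} and column 2 has {a, f, e, c, b}, leaving only d.
So row 4 reads: e d a g b c f.

e d a g b c f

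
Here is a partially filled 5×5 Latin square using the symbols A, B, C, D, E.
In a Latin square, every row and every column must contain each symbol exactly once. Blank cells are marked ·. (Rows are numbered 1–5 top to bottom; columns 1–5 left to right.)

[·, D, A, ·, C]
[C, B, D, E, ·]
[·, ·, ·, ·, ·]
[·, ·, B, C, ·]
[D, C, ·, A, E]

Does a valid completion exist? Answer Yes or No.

No

Row 5, column 3: row 5 together with column 3 already contain {A, B, C, D, E} — every symbol — so nothing can go there. The grid has no valid completion.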